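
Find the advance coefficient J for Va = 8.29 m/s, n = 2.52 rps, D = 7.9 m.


Formula: J = Va / (n * D)
Step 1 — n * D = 2.52 * 7.9 = 19.908
Step 2 — J = 8.29 / 19.908 ≈ 0.41642 (5 s.f.)

0.41642


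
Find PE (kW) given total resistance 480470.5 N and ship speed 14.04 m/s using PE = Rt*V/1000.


Formula: PE = Rt * V / 1000 (kW)
Step 1 — PE (W) = 480470.5 * 14.04 = 6745805.82 W
Step 2 — PE (kW) = 6745805.82 / 1000 ≈ 6745.8 kW (5 s.f.)

6745.8 kW


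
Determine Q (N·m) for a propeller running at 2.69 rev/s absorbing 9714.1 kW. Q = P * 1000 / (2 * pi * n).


Formula: Q = P_W / (2 * pi * n)
Step 1 — P_W = 9714.1 kW * 1000 = 9714100.0 W
Step 2 — 2 * pi * n = 2 * pi * 2.69 = 16.901768
Step 3 — Q = 9714100.0 / 16.901768 ≈ 574740 N·m (5 s.f.)

574740 N·m


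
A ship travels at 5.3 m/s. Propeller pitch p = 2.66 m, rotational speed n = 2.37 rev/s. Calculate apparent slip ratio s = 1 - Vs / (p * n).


Formula: s = 1 - Vs / (p * n)
Step 1 — p * n = 2.66 * 2.37 = 6.3042
Step 2 — Vs / (p*n) = 5.3 / 6.3042 = 0.840709 (6 d.p.)
Step 3 — s = 1 - 0.840709 = 0.159291

0.159291


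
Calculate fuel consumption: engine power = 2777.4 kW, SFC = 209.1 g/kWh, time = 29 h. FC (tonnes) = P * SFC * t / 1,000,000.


Formula: FC (tonnes) = P * SFC * t / 1,000,000
Step 1 — P * SFC * t = 2777.4 * 209.1 * 29 = 16841875.86 g
Step 2 — FC (tonnes) = 16841875.86 / 1,000,000 ≈ 16.842 tonnes (5 s.f.)

16.842 tonnes


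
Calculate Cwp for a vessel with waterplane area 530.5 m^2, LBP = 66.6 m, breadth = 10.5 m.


Formula: Cwp = Aw / (L * B)
Step 1 — L * B = 66.6 * 10.5 = 699.3 m^2
Step 2 — Cwp = 530.5 / 699.3 ≈ 0.75862 (5 s.f.)

0.75862


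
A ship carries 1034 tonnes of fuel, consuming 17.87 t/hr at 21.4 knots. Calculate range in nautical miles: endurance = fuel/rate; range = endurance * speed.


Formula: endurance = fuel / rate; range = endurance * speed
Step 1 — endurance = 1034 / 17.87 = 57.8623 hours
Step 2 — range = 57.8623 * 21.4 ≈ 1238.3 nautical miles (5 s.f.)

1238.3 NM


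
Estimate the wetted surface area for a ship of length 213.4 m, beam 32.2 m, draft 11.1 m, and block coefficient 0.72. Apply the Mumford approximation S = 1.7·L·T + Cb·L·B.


Formula: S = 1.7*L*T + V/T with V = Cb*L*B*T, i.e. S = L * (1.7*T + Cb*B)
Step 1 — 1.7*T = 1.7 * 11.1 = 18.87 m
Step 2 — Cb*B = 0.72 * 32.2 = 23.184 m
Step 3 — 1.7*T + Cb*B = 18.87 + 23.184 = 42.054 m
Step 4 — S = 213.4 * 42.054 ≈ 8974.3 m^2 (5 s.f.)

8974.3 m^2


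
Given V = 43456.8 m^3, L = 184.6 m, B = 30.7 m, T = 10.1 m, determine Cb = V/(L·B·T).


Formula: Cb = V / (L * B * T)
Step 1 — L * B * T = 184.6 * 30.7 * 10.1 = 57238.922 m^3
Step 2 — Cb = 43456.8 / 57238.922 ≈ 0.75922 (5 s.f.)

0.75922


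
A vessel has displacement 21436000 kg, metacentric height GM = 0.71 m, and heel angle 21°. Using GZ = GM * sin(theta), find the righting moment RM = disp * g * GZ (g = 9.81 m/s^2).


Formula: GZ = GM * sin(theta); RM = disp * g * GZ
Step 1 — GZ = 0.71 * sin(21°) = 0.71 * 0.358368 = 0.254441 m
Step 2 — RM = 21436000 * 9.81 * 0.254441 ≈ 53506000 N·m (5 s.f.)

53506000 N·m


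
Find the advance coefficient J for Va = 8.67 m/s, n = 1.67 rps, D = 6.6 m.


Formula: J = Va / (n * D)
Step 1 — n * D = 1.67 * 6.6 = 11.022
Step 2 — J = 8.67 / 11.022 ≈ 0.78661 (5 s.f.)

0.78661


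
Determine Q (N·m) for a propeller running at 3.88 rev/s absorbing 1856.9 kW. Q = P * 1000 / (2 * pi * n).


Formula: Q = P_W / (2 * pi * n)
Step 1 — P_W = 1856.9 kW * 1000 = 1856900.0 W
Step 2 — 2 * pi * n = 2 * pi * 3.88 = 24.378759
Step 3 — Q = 1856900.0 / 24.378759 ≈ 76169 N·m (5 s.f.)

76169 N·m


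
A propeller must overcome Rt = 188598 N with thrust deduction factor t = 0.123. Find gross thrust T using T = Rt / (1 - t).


Formula: T = Rt / (1 - t)
Step 1 — (1 - t) = 1 - 0.123 = 0.877
Step 2 — T = 188598 / 0.877 ≈ 215050 N (5 s.f.)

215050 N


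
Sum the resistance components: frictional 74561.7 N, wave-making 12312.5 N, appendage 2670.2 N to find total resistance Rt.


Formula: Rt = Rf + Rw + Ra
Substituting: Rt = 74561.7 + 12312.5 + 2670.2
Result: Rt = 89544.4 N

89544.4 N


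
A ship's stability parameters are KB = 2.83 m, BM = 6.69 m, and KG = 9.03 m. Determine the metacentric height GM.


Formula: GM = KB + BM - KG
Step 1 — KM = KB + BM = 2.83 + 6.69 = 9.52 m
Step 2 — GM = KM - KG = 9.52 - 9.03 = 0.49 m

0.49 m


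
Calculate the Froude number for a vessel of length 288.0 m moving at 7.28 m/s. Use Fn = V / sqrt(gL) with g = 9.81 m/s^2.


Formula: Fn = V / sqrt(g * L)
Step 1 — g * L = 9.81 * 288.0 = 2825.28
Step 2 — sqrt(g * L) = sqrt(2825.28) = 53.153363
Step 3 — Fn = 7.28 / 53.153363 ≈ 0.13696 (5 s.f.)

0.13696


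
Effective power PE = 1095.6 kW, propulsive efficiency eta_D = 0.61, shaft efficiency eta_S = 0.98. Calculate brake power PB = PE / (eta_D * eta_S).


Formula: PB = PE / (eta_D * eta_S)
Step 1 — combined efficiency = eta_D * eta_S = 0.61 * 0.98 = 0.5978
Step 2 — PB = 1095.6 / 0.5978 ≈ 1832.7 kW (5 s.f.)

1832.7 kW


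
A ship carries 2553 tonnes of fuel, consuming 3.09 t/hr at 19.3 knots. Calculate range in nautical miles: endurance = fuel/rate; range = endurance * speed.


Formula: endurance = fuel / rate; range = endurance * speed
Step 1 — endurance = 2553 / 3.09 = 826.2136 hours
Step 2 — range = 826.2136 * 19.3 ≈ 15946 nautical miles (5 s.f.)

15946 NM


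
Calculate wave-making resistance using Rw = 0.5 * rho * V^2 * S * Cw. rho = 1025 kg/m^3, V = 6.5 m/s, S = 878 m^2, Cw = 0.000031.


Formula: Rw = 0.5 * rho * V^2 * S * Cw
Step 1 — V^2 = 6.5^2 = 42.25
Step 2 — 0.5 * rho * V^2 = 0.5 * 1025 * 42.25 = 21653.125
Step 3 — Rw = 21653.125 * 878 * 0.000031 ≈ 589.35 N (5 s.f.)

589.35 N


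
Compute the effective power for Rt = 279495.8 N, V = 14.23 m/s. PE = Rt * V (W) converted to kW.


Formula: PE = Rt * V / 1000 (kW)
Step 1 — PE (W) = 279495.8 * 14.23 = 3977225.234 W
Step 2 — PE (kW) = 3977225.234 / 1000 ≈ 3977.2 kW (5 s.f.)

3977.2 kW


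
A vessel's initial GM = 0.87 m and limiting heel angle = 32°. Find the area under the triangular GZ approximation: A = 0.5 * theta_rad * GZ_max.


Formula: GZ_max = GM * sin(theta); Area = 0.5 * theta_rad * GZ_max
Step 1 — GZ_max = 0.87 * sin(32°) = 0.87 * 0.529919 = 0.46103 m
Step 2 — theta_rad = 32 * pi/180 = 0.558505 rad
Step 3 — Area = 0.5 * 0.558505 * 0.46103 ≈ 0.12874 m·rad (5 s.f.)

0.12874 m·rad


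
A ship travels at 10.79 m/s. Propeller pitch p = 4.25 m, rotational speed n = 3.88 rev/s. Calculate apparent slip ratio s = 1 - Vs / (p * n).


Formula: s = 1 - Vs / (p * n)
Step 1 — p * n = 4.25 * 3.88 = 16.49
Step 2 — Vs / (p*n) = 10.79 / 16.49 = 0.654336 (6 d.p.)
Step 3 — s = 1 - 0.654336 = 0.345664

0.345664


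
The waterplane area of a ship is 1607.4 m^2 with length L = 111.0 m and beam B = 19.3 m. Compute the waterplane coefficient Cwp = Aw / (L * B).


Formula: Cwp = Aw / (L * B)
Step 1 — L * B = 111.0 * 19.3 = 2142.3 m^2
Step 2 — Cwp = 1607.4 / 2142.3 ≈ 0.75032 (5 s.f.)

0.75032


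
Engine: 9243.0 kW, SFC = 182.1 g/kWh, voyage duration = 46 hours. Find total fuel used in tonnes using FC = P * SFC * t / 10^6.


Formula: FC (tonnes) = P * SFC * t / 1,000,000
Step 1 — P * SFC * t = 9243.0 * 182.1 * 46 = 77424913.8 g
Step 2 — FC (tonnes) = 77424913.8 / 1,000,000 ≈ 77.425 tonnes (5 s.f.)

77.425 tonnes


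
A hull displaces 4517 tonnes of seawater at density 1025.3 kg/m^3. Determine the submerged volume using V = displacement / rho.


Formula: V = mass / rho
Step 1 — convert tonnes to kg: 4517 t * 1000 = 4517000 kg
Step 2 — V = 4517000 / 1025.3 ≈ 4405.5 m^3 (5 s.f.)

4405.5 m^3


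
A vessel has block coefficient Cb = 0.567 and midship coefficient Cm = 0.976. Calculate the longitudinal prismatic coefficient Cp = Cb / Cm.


Formula: Cp = Cb / Cm
Substituting: Cp = 0.567 / 0.976
Result: Cp ≈ 0.58094 (5 s.f.)

0.58094


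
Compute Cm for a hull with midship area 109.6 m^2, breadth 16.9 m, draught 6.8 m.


Formula: Cm = Am / (B * T)
Step 1 — B * T = 16.9 * 6.8 = 114.92 m^2
Step 2 — Cm = 109.6 / 114.92 ≈ 0.95371 (5 s.f.)

0.95371


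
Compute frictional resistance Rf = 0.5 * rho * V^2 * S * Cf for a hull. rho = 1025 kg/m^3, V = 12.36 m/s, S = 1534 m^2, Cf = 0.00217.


Formula: Rf = 0.5 * rho * V^2 * S * Cf
Step 1 — V^2 = 12.36^2 = 152.7696
Step 2 — 0.5 * rho * V^2 = 0.5 * 1025 * 152.7696 = 78294.42
Step 3 — Rf = 78294.42 * 1534 * 0.00217 ≈ 260620 N (5 s.f.)

260620 N


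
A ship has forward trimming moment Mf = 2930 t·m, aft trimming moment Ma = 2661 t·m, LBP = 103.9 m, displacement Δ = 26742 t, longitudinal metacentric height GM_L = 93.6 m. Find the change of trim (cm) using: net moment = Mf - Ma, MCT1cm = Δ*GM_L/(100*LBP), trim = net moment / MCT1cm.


Formula: net trimming moment = Mf - Ma; MCT1cm = Δ*GM_L/(100*LBP); trim = net moment / MCT1cm
Step 1 — net trimming moment = 2930 - 2661 = 269 t·m
Step 2 — MCT1cm = 26742 * 93.6 / (100 * 103.9) = 240.9096 t·m/cm
Step 3 — trim = 269 / 240.9096 ≈ 1.1166 cm (5 s.f.)

1.1166 cm


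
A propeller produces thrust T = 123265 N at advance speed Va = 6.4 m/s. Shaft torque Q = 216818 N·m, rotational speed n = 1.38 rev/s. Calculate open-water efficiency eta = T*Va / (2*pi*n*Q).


Formula: eta = T * Va / (2 * pi * n * Q)
Step 1 — numerator = T * Va = 123265 * 6.4 = 788896.0
Step 2 — 2 * pi * n = 2 * pi * 1.38 = 8.670796
Step 3 — denominator = 8.670796 * 216818 = 1879984.65
Step 4 — eta = 788896.0 / 1879984.65 ≈ 0.41963 (5 s.f.)

0.41963


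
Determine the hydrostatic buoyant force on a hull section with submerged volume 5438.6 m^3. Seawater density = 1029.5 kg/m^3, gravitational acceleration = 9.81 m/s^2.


Formula: Fb = rho * g * V
Substituting: Fb = 1029.5 * 9.81 * 5438.6
Intermediate: 1029.5 * 9.81 = 10099.395
Result: Fb = 10099.395 * 5438.6 ≈ 54927000 N (5 s.f.)

54927000 N


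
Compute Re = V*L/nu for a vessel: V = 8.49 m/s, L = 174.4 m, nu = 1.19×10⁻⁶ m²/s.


Formula: Re = V * L / nu
Step 1 — V * L = 8.49 * 174.4 = 1480.656 m^2/s
Step 2 — Re = 1480.656 / 1.19e-6 = 1.24e+09

1.24e+09


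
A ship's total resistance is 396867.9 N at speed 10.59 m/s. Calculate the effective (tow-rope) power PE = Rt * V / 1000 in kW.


Formula: PE = Rt * V / 1000 (kW)
Step 1 — PE (W) = 396867.9 * 10.59 = 4202831.061 W
Step 2 — PE (kW) = 4202831.061 / 1000 ≈ 4202.8 kW (5 s.f.)

4202.8 kW


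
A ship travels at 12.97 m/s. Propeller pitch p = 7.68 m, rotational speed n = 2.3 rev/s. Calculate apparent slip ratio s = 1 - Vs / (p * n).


Formula: s = 1 - Vs / (p * n)
Step 1 — p * n = 7.68 * 2.3 = 17.664
Step 2 — Vs / (p*n) = 12.97 / 17.664 = 0.734262 (6 d.p.)
Step 3 — s = 1 - 0.734262 = 0.265738

0.265738


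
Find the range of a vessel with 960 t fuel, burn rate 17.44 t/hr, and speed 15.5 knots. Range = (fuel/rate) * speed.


Formula: endurance = fuel / rate; range = endurance * speed
Step 1 — endurance = 960 / 17.44 = 55.0459 hours
Step 2 — range = 55.0459 * 15.5 ≈ 853.21 nautical miles (5 s.f.)

853.21 NM


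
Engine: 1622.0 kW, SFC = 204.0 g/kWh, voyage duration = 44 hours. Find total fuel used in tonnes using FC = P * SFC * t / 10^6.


Formula: FC (tonnes) = P * SFC * t / 1,000,000
Step 1 — P * SFC * t = 1622.0 * 204.0 * 44 = 14559072.0 g
Step 2 — FC (tonnes) = 14559072.0 / 1,000,000 ≈ 14.559 tonnes (5 s.f.)

14.559 tonnes


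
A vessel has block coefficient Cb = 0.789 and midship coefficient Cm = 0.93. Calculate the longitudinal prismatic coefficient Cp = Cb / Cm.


Formula: Cp = Cb / Cm
Substituting: Cp = 0.789 / 0.93
Result: Cp ≈ 0.84839 (5 s.f.)

0.84839


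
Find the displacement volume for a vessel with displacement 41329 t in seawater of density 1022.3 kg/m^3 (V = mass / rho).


Formula: V = mass / rho
Step 1 — convert tonnes to kg: 41329 t * 1000 = 41329000 kg
Step 2 — V = 41329000 / 1022.3 ≈ 40427 m^3 (5 s.f.)

40427 m^3


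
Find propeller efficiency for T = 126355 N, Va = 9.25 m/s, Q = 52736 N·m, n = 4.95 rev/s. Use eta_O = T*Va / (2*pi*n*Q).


Formula: eta = T * Va / (2 * pi * n * Q)
Step 1 — numerator = T * Va = 126355 * 9.25 = 1168783.75
Step 2 — 2 * pi * n = 2 * pi * 4.95 = 31.101767
Step 3 — denominator = 31.101767 * 52736 = 1640182.78
Step 4 — eta = 1168783.75 / 1640182.78 ≈ 0.71259 (5 s.f.)

0.71259


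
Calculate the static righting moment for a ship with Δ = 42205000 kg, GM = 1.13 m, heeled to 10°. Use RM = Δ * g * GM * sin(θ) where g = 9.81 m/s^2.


Formula: GZ = GM * sin(theta); RM = disp * g * GZ
Step 1 — GZ = 1.13 * sin(10°) = 1.13 * 0.173648 = 0.196222 m
Step 2 — RM = 42205000 * 9.81 * 0.196222 ≈ 81242000 N·m (5 s.f.)

81242000 N·m


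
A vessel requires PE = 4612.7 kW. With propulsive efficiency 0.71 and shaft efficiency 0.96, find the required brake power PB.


Formula: PB = PE / (eta_D * eta_S)
Step 1 — combined efficiency = eta_D * eta_S = 0.71 * 0.96 = 0.6816
Step 2 — PB = 4612.7 / 0.6816 ≈ 6767.5 kW (5 s.f.)

6767.5 kW


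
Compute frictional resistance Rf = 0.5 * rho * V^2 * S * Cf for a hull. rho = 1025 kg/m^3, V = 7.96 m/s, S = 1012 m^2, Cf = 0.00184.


Formula: Rf = 0.5 * rho * V^2 * S * Cf
Step 1 — V^2 = 7.96^2 = 63.3616
Step 2 — 0.5 * rho * V^2 = 0.5 * 1025 * 63.3616 = 32472.82
Step 3 — Rf = 32472.82 * 1012 * 0.00184 ≈ 60467 N (5 s.f.)

60467 N


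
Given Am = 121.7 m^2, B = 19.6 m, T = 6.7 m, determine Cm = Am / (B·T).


Formula: Cm = Am / (B * T)
Step 1 — B * T = 19.6 * 6.7 = 131.32 m^2
Step 2 — Cm = 121.7 / 131.32 ≈ 0.92674 (5 s.f.)

0.92674


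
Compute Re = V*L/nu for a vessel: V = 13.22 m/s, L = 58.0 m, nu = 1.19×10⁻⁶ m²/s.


Formula: Re = V * L / nu
Step 1 — V * L = 13.22 * 58.0 = 766.76 m^2/s
Step 2 — Re = 766.76 / 1.19e-6 = 6.44e+08

6.44e+08


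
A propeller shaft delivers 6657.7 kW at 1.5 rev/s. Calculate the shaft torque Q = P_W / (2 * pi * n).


Formula: Q = P_W / (2 * pi * n)
Step 1 — P_W = 6657.7 kW * 1000 = 6657700.0 W
Step 2 — 2 * pi * n = 2 * pi * 1.5 = 9.424778
Step 3 — Q = 6657700.0 / 9.424778 ≈ 706400 N·m (5 s.f.)

706400 N·m


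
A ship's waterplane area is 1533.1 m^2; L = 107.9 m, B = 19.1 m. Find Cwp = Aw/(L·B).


Formula: Cwp = Aw / (L * B)
Step 1 — L * B = 107.9 * 19.1 = 2060.89 m^2
Step 2 — Cwp = 1533.1 / 2060.89 ≈ 0.74390 (5 s.f.)

0.74390


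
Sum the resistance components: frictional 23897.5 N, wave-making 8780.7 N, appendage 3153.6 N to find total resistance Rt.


Formula: Rt = Rf + Rw + Ra
Substituting: Rt = 23897.5 + 8780.7 + 3153.6
Result: Rt = 35831.8 N

35831.8 N


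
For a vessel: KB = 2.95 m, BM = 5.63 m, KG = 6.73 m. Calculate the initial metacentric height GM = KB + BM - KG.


Formula: GM = KB + BM - KG
Step 1 — KM = KB + BM = 2.95 + 5.63 = 8.58 m
Step 2 — GM = KM - KG = 8.58 - 6.73 = 1.85 m

1.85 m


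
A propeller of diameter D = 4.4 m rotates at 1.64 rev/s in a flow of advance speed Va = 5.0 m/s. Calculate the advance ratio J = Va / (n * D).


Formula: J = Va / (n * D)
Step 1 — n * D = 1.64 * 4.4 = 7.216
Step 2 — J = 5.0 / 7.216 ≈ 0.69290 (5 s.f.)

0.69290


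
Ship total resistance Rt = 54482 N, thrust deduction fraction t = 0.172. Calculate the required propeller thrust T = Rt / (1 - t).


Formula: T = Rt / (1 - t)
Step 1 — (1 - t) = 1 - 0.172 = 0.828
Step 2 — T = 54482 / 0.828 ≈ 65800 N (5 s.f.)

65800 N


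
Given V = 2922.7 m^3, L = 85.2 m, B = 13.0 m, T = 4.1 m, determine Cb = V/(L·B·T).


Formula: Cb = V / (L * B * T)
Step 1 — L * B * T = 85.2 * 13.0 * 4.1 = 4541.16 m^3
Step 2 — Cb = 2922.7 / 4541.16 ≈ 0.64360 (5 s.f.)

0.64360


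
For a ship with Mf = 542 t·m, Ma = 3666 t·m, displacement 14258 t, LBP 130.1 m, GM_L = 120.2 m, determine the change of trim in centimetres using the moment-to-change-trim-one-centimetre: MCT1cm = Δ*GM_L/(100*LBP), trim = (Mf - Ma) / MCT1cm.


Formula: net trimming moment = Mf - Ma; MCT1cm = Δ*GM_L/(100*LBP); trim = net moment / MCT1cm
Step 1 — net trimming moment = 542 - 3666 = -3124 t·m
Step 2 — MCT1cm = 14258 * 120.2 / (100 * 130.1) = 131.7303 t·m/cm
Step 3 — trim = -3124 / 131.7303 ≈ -23.715 cm (5 s.f.)

-23.715 cm


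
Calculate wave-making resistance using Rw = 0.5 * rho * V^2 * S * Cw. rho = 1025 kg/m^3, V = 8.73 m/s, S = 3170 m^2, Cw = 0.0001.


Formula: Rw = 0.5 * rho * V^2 * S * Cw
Step 1 — V^2 = 8.73^2 = 76.2129
Step 2 — 0.5 * rho * V^2 = 0.5 * 1025 * 76.2129 = 39059.11125
Step 3 — Rw = 39059.11125 * 3170 * 0.0001 ≈ 12382 N (5 s.f.)

12382 N


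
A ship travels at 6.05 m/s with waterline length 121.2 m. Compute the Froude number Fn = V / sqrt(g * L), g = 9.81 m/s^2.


Formula: Fn = V / sqrt(g * L)
Step 1 — g * L = 9.81 * 121.2 = 1188.972
Step 2 — sqrt(g * L) = sqrt(1188.972) = 34.481473
Step 3 — Fn = 6.05 / 34.481473 ≈ 0.17546 (5 s.f.)

0.17546


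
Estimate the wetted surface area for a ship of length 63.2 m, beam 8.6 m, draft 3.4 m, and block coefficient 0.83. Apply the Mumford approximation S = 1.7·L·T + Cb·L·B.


Formula: S = 1.7*L*T + V/T with V = Cb*L*B*T, i.e. S = L * (1.7*T + Cb*B)
Step 1 — 1.7*T = 1.7 * 3.4 = 5.78 m
Step 2 — Cb*B = 0.83 * 8.6 = 7.138 m
Step 3 — 1.7*T + Cb*B = 5.78 + 7.138 = 12.918 m
Step 4 — S = 63.2 * 12.918 ≈ 816.42 m^2 (5 s.f.)

816.42 m^2


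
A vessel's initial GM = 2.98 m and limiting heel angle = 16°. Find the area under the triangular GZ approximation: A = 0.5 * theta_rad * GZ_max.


Formula: GZ_max = GM * sin(theta); Area = 0.5 * theta_rad * GZ_max
Step 1 — GZ_max = 2.98 * sin(16°) = 2.98 * 0.275637 = 0.821398 m
Step 2 — theta_rad = 16 * pi/180 = 0.279253 rad
Step 3 — Area = 0.5 * 0.279253 * 0.821398 ≈ 0.11469 m·rad (5 s.f.)

0.11469 m·rad


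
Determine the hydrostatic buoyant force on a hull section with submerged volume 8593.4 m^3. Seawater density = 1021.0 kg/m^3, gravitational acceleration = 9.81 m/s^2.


Formula: Fb = rho * g * V
Substituting: Fb = 1021.0 * 9.81 * 8593.4
Intermediate: 1021.0 * 9.81 = 10016.01
Result: Fb = 10016.01 * 8593.4 ≈ 86072000 N (5 s.f.)

86072000 N


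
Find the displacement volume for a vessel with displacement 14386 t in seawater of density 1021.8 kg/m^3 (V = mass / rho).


Formula: V = mass / rho
Step 1 — convert tonnes to kg: 14386 t * 1000 = 14386000 kg
Step 2 — V = 14386000 / 1021.8 ≈ 14079 m^3 (5 s.f.)

14079 m^3


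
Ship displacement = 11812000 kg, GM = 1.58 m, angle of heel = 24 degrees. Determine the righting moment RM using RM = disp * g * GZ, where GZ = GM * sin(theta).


Formula: GZ = GM * sin(theta); RM = disp * g * GZ
Step 1 — GZ = 1.58 * sin(24°) = 1.58 * 0.406737 = 0.642644 m
Step 2 — RM = 11812000 * 9.81 * 0.642644 ≈ 74467000 N·m (5 s.f.)

74467000 N·m


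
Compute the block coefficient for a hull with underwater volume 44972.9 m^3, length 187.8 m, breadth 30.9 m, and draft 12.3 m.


Formula: Cb = V / (L * B * T)
Step 1 — L * B * T = 187.8 * 30.9 * 12.3 = 71377.146 m^3
Step 2 — Cb = 44972.9 / 71377.146 ≈ 0.63007 (5 s.f.)

0.63007


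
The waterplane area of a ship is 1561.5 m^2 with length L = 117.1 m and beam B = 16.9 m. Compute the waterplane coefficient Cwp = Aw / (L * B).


Formula: Cwp = Aw / (L * B)
Step 1 — L * B = 117.1 * 16.9 = 1978.99 m^2
Step 2 — Cwp = 1561.5 / 1978.99 ≈ 0.78904 (5 s.f.)

0.78904


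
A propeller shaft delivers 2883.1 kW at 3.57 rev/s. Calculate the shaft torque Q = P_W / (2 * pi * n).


Formula: Q = P_W / (2 * pi * n)
Step 1 — P_W = 2883.1 kW * 1000 = 2883100.0 W
Step 2 — 2 * pi * n = 2 * pi * 3.57 = 22.430972
Step 3 — Q = 2883100.0 / 22.430972 ≈ 128530 N·m (5 s.f.)

128530 N·m


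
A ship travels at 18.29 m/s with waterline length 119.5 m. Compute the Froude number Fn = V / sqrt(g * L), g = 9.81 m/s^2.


Formula: Fn = V / sqrt(g * L)
Step 1 — g * L = 9.81 * 119.5 = 1172.295
Step 2 — sqrt(g * L) = sqrt(1172.295) = 34.238794
Step 3 — Fn = 18.29 / 34.238794 ≈ 0.53419 (5 s.f.)

0.53419


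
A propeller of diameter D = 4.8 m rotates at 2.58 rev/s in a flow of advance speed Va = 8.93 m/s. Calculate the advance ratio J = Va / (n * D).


Formula: J = Va / (n * D)
Step 1 — n * D = 2.58 * 4.8 = 12.384
Step 2 — J = 8.93 / 12.384 ≈ 0.72109 (5 s.f.)

0.72109


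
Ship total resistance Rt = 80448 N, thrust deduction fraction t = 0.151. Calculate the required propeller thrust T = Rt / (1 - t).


Formula: T = Rt / (1 - t)
Step 1 — (1 - t) = 1 - 0.151 = 0.849
Step 2 — T = 80448 / 0.849 ≈ 94756 N (5 s.f.)

94756 N


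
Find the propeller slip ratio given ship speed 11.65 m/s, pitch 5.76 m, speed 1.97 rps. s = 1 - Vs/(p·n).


Formula: s = 1 - Vs / (p * n)
Step 1 — p * n = 5.76 * 1.97 = 11.3472
Step 2 — Vs / (p*n) = 11.65 / 11.3472 = 1.026685 (6 d.p.)
Step 3 — s = 1 - 1.026685 = -0.026685

-0.026685


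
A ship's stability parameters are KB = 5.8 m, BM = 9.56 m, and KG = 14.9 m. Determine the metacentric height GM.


Formula: GM = KB + BM - KG
Step 1 — KM = KB + BM = 5.8 + 9.56 = 15.36 m
Step 2 — GM = KM - KG = 15.36 - 14.9 = 0.46 m

0.46 m


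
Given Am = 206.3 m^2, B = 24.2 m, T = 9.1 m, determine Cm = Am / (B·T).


Formula: Cm = Am / (B * T)
Step 1 — B * T = 24.2 * 9.1 = 220.22 m^2
Step 2 — Cm = 206.3 / 220.22 ≈ 0.93679 (5 s.f.)

0.93679


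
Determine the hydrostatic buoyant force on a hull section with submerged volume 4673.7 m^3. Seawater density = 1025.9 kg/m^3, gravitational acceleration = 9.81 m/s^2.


Formula: Fb = rho * g * V
Substituting: Fb = 1025.9 * 9.81 * 4673.7
Intermediate: 1025.9 * 9.81 = 10064.079
Result: Fb = 10064.079 * 4673.7 ≈ 47036000 N (5 s.f.)

47036000 N


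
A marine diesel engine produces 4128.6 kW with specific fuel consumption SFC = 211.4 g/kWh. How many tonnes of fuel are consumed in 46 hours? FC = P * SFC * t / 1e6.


Formula: FC (tonnes) = P * SFC * t / 1,000,000
Step 1 — P * SFC * t = 4128.6 * 211.4 * 46 = 40148157.84 g
Step 2 — FC (tonnes) = 40148157.84 / 1,000,000 ≈ 40.148 tonnes (5 s.f.)

40.148 tonnes


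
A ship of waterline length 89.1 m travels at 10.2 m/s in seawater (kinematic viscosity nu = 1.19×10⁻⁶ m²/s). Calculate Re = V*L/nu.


Formula: Re = V * L / nu
Step 1 — V * L = 10.2 * 89.1 = 908.82 m^2/s
Step 2 — Re = 908.82 / 1.19e-6 = 7.64e+08

7.64e+08


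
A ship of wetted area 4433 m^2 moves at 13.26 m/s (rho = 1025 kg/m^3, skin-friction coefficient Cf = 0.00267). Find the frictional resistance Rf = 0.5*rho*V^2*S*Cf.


Formula: Rf = 0.5 * rho * V^2 * S * Cf
Step 1 — V^2 = 13.26^2 = 175.8276
Step 2 — 0.5 * rho * V^2 = 0.5 * 1025 * 175.8276 = 90111.645
Step 3 — Rf = 90111.645 * 4433 * 0.00267 ≈ 1066600 N (5 s.f.)

1066600 N


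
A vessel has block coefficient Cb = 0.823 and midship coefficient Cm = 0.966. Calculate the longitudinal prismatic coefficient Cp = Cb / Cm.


Formula: Cp = Cb / Cm
Substituting: Cp = 0.823 / 0.966
Result: Cp ≈ 0.85197 (5 s.f.)

0.85197


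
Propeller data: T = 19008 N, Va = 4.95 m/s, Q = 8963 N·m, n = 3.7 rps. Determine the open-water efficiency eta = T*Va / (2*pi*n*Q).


Formula: eta = T * Va / (2 * pi * n * Q)
Step 1 — numerator = T * Va = 19008 * 4.95 = 94089.6
Step 2 — 2 * pi * n = 2 * pi * 3.7 = 23.247786
Step 3 — denominator = 23.247786 * 8963 = 208369.91
Step 4 — eta = 94089.6 / 208369.91 ≈ 0.45155 (5 s.f.)

0.45155


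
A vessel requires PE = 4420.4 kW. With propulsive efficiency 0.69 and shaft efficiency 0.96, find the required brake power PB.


Formula: PB = PE / (eta_D * eta_S)
Step 1 — combined efficiency = eta_D * eta_S = 0.69 * 0.96 = 0.6624
Step 2 — PB = 4420.4 / 0.6624 ≈ 6673.3 kW (5 s.f.)

6673.3 kW


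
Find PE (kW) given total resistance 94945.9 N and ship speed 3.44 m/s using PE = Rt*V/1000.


Formula: PE = Rt * V / 1000 (kW)
Step 1 — PE (W) = 94945.9 * 3.44 = 326613.896 W
Step 2 — PE (kW) = 326613.896 / 1000 ≈ 326.61 kW (5 s.f.)

326.61 kW


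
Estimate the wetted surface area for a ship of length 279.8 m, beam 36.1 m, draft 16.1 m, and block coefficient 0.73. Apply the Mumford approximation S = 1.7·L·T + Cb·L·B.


Formula: S = 1.7*L*T + V/T with V = Cb*L*B*T, i.e. S = L * (1.7*T + Cb*B)
Step 1 — 1.7*T = 1.7 * 16.1 = 27.37 m
Step 2 — Cb*B = 0.73 * 36.1 = 26.353 m
Step 3 — 1.7*T + Cb*B = 27.37 + 26.353 = 53.723 m
Step 4 — S = 279.8 * 53.723 ≈ 15032 m^2 (5 s.f.)

15032 m^2


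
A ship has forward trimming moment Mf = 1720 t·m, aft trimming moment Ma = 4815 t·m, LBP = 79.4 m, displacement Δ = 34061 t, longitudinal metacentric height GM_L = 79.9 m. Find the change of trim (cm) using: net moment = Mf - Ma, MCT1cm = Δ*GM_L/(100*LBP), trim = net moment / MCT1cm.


Formula: net trimming moment = Mf - Ma; MCT1cm = Δ*GM_L/(100*LBP); trim = net moment / MCT1cm
Step 1 — net trimming moment = 1720 - 4815 = -3095 t·m
Step 2 — MCT1cm = 34061 * 79.9 / (100 * 79.4) = 342.7549 t·m/cm
Step 3 — trim = -3095 / 342.7549 ≈ -9.0298 cm (5 s.f.)

-9.0298 cm


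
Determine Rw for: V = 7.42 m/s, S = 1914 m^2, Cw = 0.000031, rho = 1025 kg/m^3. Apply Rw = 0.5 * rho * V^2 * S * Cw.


Formula: Rw = 0.5 * rho * V^2 * S * Cw
Step 1 — V^2 = 7.42^2 = 55.0564
Step 2 — 0.5 * rho * V^2 = 0.5 * 1025 * 55.0564 = 28216.405
Step 3 — Rw = 28216.405 * 1914 * 0.000031 ≈ 1674.2 N (5 s.f.)

1674.2 N


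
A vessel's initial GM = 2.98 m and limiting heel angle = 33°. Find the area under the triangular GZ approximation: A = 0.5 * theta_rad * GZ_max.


Formula: GZ_max = GM * sin(theta); Area = 0.5 * theta_rad * GZ_max
Step 1 — GZ_max = 2.98 * sin(33°) = 2.98 * 0.544639 = 1.623024 m
Step 2 — theta_rad = 33 * pi/180 = 0.575959 rad
Step 3 — Area = 0.5 * 0.575959 * 1.623024 ≈ 0.46740 m·rad (5 s.f.)

0.46740 m·rad


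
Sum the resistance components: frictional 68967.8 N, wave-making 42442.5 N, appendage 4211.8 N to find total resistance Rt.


Formula: Rt = Rf + Rw + Ra
Substituting: Rt = 68967.8 + 42442.5 + 4211.8
Result: Rt = 115622.1 N

115622.1 N


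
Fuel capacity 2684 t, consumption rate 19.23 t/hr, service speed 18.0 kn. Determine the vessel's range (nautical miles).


Formula: endurance = fuel / rate; range = endurance * speed
Step 1 — endurance = 2684 / 19.23 = 139.5736 hours
Step 2 — range = 139.5736 * 18.0 ≈ 2512.3 nautical miles (5 s.f.)

2512.3 NM


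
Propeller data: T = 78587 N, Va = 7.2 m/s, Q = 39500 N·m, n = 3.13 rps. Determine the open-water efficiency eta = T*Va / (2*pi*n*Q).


Formula: eta = T * Va / (2 * pi * n * Q)
Step 1 — numerator = T * Va = 78587 * 7.2 = 565826.4
Step 2 — 2 * pi * n = 2 * pi * 3.13 = 19.66637
Step 3 — denominator = 19.66637 * 39500 = 776821.61
Step 4 — eta = 565826.4 / 776821.61 ≈ 0.72839 (5 s.f.)

0.72839


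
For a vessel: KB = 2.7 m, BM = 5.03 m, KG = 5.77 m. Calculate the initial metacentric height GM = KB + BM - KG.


Formula: GM = KB + BM - KG
Step 1 — KM = KB + BM = 2.7 + 5.03 = 7.73 m
Step 2 — GM = KM - KG = 7.73 - 5.77 = 1.96 m

1.96 m


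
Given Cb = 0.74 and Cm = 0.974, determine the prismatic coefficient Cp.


Formula: Cp = Cb / Cm
Substituting: Cp = 0.74 / 0.974
Result: Cp ≈ 0.75975 (5 s.f.)

0.75975


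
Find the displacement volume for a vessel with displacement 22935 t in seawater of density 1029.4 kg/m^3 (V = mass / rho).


Formula: V = mass / rho
Step 1 — convert tonnes to kg: 22935 t * 1000 = 22935000 kg
Step 2 — V = 22935000 / 1029.4 ≈ 22280 m^3 (5 s.f.)

22280 m^3


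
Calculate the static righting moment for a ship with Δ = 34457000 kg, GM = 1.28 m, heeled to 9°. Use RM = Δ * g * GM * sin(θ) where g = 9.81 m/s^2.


Formula: GZ = GM * sin(theta); RM = disp * g * GZ
Step 1 — GZ = 1.28 * sin(9°) = 1.28 * 0.156434 = 0.200236 m
Step 2 — RM = 34457000 * 9.81 * 0.200236 ≈ 67684000 N·m (5 s.f.)

67684000 N·m


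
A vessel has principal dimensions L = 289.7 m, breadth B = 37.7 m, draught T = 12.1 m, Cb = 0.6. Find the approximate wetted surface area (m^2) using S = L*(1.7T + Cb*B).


Formula: S = 1.7*L*T + V/T with V = Cb*L*B*T, i.e. S = L * (1.7*T + Cb*B)
Step 1 — 1.7*T = 1.7 * 12.1 = 20.57 m
Step 2 — Cb*B = 0.6 * 37.7 = 22.62 m
Step 3 — 1.7*T + Cb*B = 20.57 + 22.62 = 43.19 m
Step 4 — S = 289.7 * 43.19 ≈ 12512 m^2 (5 s.f.)

12512 m^2


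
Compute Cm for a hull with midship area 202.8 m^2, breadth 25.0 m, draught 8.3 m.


Formula: Cm = Am / (B * T)
Step 1 — B * T = 25.0 * 8.3 = 207.5 m^2
Step 2 — Cm = 202.8 / 207.5 ≈ 0.97735 (5 s.f.)

0.97735


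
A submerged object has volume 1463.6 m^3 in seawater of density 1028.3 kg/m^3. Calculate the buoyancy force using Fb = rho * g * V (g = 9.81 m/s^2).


Formula: Fb = rho * g * V
Substituting: Fb = 1028.3 * 9.81 * 1463.6
Intermediate: 1028.3 * 9.81 = 10087.623
Result: Fb = 10087.623 * 1463.6 ≈ 14764000 N (5 s.f.)

14764000 N


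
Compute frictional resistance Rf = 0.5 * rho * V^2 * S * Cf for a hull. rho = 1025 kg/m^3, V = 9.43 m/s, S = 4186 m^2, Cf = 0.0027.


Formula: Rf = 0.5 * rho * V^2 * S * Cf
Step 1 — V^2 = 9.43^2 = 88.9249
Step 2 — 0.5 * rho * V^2 = 0.5 * 1025 * 88.9249 = 45574.01125
Step 3 — Rf = 45574.01125 * 4186 * 0.0027 ≈ 515090 N (5 s.f.)

515090 N


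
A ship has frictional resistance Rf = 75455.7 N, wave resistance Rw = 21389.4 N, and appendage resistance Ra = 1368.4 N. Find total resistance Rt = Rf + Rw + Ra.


Formula: Rt = Rf + Rw + Ra
Substituting: Rt = 75455.7 + 21389.4 + 1368.4
Result: Rt = 98213.5 N

98213.5 N


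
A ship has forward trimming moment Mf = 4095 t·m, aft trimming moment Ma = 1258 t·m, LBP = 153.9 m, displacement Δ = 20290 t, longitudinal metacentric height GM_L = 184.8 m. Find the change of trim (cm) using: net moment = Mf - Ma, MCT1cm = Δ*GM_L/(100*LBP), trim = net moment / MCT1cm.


Formula: net trimming moment = Mf - Ma; MCT1cm = Δ*GM_L/(100*LBP); trim = net moment / MCT1cm
Step 1 — net trimming moment = 4095 - 1258 = 2837 t·m
Step 2 — MCT1cm = 20290 * 184.8 / (100 * 153.9) = 243.6382 t·m/cm
Step 3 — trim = 2837 / 243.6382 ≈ 11.644 cm (5 s.f.)

11.644 cm


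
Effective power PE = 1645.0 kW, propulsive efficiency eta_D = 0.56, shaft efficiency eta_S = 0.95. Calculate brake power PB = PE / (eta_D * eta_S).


Formula: PB = PE / (eta_D * eta_S)
Step 1 — combined efficiency = eta_D * eta_S = 0.56 * 0.95 = 0.532
Step 2 — PB = 1645.0 / 0.532 ≈ 3092.1 kW (5 s.f.)

3092.1 kW


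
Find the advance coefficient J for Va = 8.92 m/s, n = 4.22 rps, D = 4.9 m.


Formula: J = Va / (n * D)
Step 1 — n * D = 4.22 * 4.9 = 20.678
Step 2 — J = 8.92 / 20.678 ≈ 0.43138 (5 s.f.)

0.43138


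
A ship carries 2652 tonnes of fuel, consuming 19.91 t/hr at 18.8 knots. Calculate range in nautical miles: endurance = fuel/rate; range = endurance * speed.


Formula: endurance = fuel / rate; range = endurance * speed
Step 1 — endurance = 2652 / 19.91 = 133.1994 hours
Step 2 — range = 133.1994 * 18.8 ≈ 2504.1 nautical miles (5 s.f.)

2504.1 NM


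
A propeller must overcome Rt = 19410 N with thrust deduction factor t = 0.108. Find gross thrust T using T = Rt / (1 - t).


Formula: T = Rt / (1 - t)
Step 1 — (1 - t) = 1 - 0.108 = 0.892
Step 2 — T = 19410 / 0.892 ≈ 21760 N (5 s.f.)

21760 N


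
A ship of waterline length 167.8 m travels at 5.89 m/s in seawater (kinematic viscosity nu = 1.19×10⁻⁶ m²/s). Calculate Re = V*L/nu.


Formula: Re = V * L / nu
Step 1 — V * L = 5.89 * 167.8 = 988.342 m^2/s
Step 2 — Re = 988.342 / 1.19e-6 = 8.31e+08

8.31e+08


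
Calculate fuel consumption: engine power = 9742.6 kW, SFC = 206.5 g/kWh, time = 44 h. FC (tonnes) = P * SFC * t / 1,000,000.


Formula: FC (tonnes) = P * SFC * t / 1,000,000
Step 1 — P * SFC * t = 9742.6 * 206.5 * 44 = 88521263.6 g
Step 2 — FC (tonnes) = 88521263.6 / 1,000,000 ≈ 88.521 tonnes (5 s.f.)

88.521 tonnes


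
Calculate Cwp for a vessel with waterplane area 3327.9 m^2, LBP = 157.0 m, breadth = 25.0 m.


Formula: Cwp = Aw / (L * B)
Step 1 — L * B = 157.0 * 25.0 = 3925.0 m^2
Step 2 — Cwp = 3327.9 / 3925.0 ≈ 0.84787 (5 s.f.)

0.84787


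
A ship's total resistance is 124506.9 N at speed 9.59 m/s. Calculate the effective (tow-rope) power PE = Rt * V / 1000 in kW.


Formula: PE = Rt * V / 1000 (kW)
Step 1 — PE (W) = 124506.9 * 9.59 = 1194021.171 W
Step 2 — PE (kW) = 1194021.171 / 1000 ≈ 1194.0 kW (5 s.f.)

1194.0 kW


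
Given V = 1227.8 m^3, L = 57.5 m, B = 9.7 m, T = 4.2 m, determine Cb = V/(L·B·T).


Formula: Cb = V / (L * B * T)
Step 1 — L * B * T = 57.5 * 9.7 * 4.2 = 2342.55 m^3
Step 2 — Cb = 1227.8 / 2342.55 ≈ 0.52413 (5 s.f.)

0.52413


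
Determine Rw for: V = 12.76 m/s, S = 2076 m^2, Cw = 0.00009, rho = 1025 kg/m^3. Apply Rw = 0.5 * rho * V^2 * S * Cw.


Formula: Rw = 0.5 * rho * V^2 * S * Cw
Step 1 — V^2 = 12.76^2 = 162.8176
Step 2 — 0.5 * rho * V^2 = 0.5 * 1025 * 162.8176 = 83444.02
Step 3 — Rw = 83444.02 * 2076 * 0.00009 ≈ 15591 N (5 s.f.)

15591 N


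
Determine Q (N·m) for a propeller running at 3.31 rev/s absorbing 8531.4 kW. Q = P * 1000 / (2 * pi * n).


Formula: Q = P_W / (2 * pi * n)
Step 1 — P_W = 8531.4 kW * 1000 = 8531400.0 W
Step 2 — 2 * pi * n = 2 * pi * 3.31 = 20.797343
Step 3 — Q = 8531400.0 / 20.797343 ≈ 410220 N·m (5 s.f.)

410220 N·m


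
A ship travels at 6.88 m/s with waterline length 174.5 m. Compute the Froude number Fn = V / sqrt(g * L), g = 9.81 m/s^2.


Formula: Fn = V / sqrt(g * L)
Step 1 — g * L = 9.81 * 174.5 = 1711.845
Step 2 — sqrt(g * L) = sqrt(1711.845) = 41.374449
Step 3 — Fn = 6.88 / 41.374449 ≈ 0.16629 (5 s.f.)

0.16629


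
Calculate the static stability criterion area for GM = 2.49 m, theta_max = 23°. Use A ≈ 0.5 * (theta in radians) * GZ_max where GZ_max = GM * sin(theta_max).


Formula: GZ_max = GM * sin(theta); Area = 0.5 * theta_rad * GZ_max
Step 1 — GZ_max = 2.49 * sin(23°) = 2.49 * 0.390731 = 0.97292 m
Step 2 — theta_rad = 23 * pi/180 = 0.401426 rad
Step 3 — Area = 0.5 * 0.401426 * 0.97292 ≈ 0.19528 m·rad (5 s.f.)

0.19528 m·rad


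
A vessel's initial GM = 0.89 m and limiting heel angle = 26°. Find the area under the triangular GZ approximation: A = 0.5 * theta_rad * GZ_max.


Formula: GZ_max = GM * sin(theta); Area = 0.5 * theta_rad * GZ_max
Step 1 — GZ_max = 0.89 * sin(26°) = 0.89 * 0.438371 = 0.39015 m
Step 2 — theta_rad = 26 * pi/180 = 0.453786 rad
Step 3 — Area = 0.5 * 0.453786 * 0.39015 ≈ 0.088522 m·rad (5 s.f.)

0.088522 m·rad


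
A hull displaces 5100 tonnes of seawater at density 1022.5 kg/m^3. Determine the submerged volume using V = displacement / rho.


Formula: V = mass / rho
Step 1 — convert tonnes to kg: 5100 t * 1000 = 5100000 kg
Step 2 — V = 5100000 / 1022.5 ≈ 4987.8 m^3 (5 s.f.)

4987.8 m^3


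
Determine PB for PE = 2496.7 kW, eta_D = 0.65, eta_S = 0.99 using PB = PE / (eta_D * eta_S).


Formula: PB = PE / (eta_D * eta_S)
Step 1 — combined efficiency = eta_D * eta_S = 0.65 * 0.99 = 0.6435
Step 2 — PB = 2496.7 / 0.6435 ≈ 3879.9 kW (5 s.f.)

3879.9 kW


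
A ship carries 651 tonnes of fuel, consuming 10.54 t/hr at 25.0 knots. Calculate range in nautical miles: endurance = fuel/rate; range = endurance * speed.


Formula: endurance = fuel / rate; range = endurance * speed
Step 1 — endurance = 651 / 10.54 = 61.7647 hours
Step 2 — range = 61.7647 * 25.0 ≈ 1544.1 nautical miles (5 s.f.)

1544.1 NM


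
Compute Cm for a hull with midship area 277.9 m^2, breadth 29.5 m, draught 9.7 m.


Formula: Cm = Am / (B * T)
Step 1 — B * T = 29.5 * 9.7 = 286.15 m^2
Step 2 — Cm = 277.9 / 286.15 ≈ 0.97117 (5 s.f.)

0.97117


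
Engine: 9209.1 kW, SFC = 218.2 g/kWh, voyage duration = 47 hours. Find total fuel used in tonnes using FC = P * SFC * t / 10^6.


Formula: FC (tonnes) = P * SFC * t / 1,000,000
Step 1 — P * SFC * t = 9209.1 * 218.2 * 47 = 94443004.14 g
Step 2 — FC (tonnes) = 94443004.14 / 1,000,000 ≈ 94.443 tonnes (5 s.f.)

94.443 tonnes


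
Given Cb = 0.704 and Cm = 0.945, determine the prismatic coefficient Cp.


Formula: Cp = Cb / Cm
Substituting: Cp = 0.704 / 0.945
Result: Cp ≈ 0.74497 (5 s.f.)

0.74497


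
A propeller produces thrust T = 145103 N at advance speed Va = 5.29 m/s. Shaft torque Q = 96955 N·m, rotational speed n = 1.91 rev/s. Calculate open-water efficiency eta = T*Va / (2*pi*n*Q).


Formula: eta = T * Va / (2 * pi * n * Q)
Step 1 — numerator = T * Va = 145103 * 5.29 = 767594.87
Step 2 — 2 * pi * n = 2 * pi * 1.91 = 12.000884
Step 3 — denominator = 12.000884 * 96955 = 1163545.71
Step 4 — eta = 767594.87 / 1163545.71 ≈ 0.65970 (5 s.f.)

0.65970


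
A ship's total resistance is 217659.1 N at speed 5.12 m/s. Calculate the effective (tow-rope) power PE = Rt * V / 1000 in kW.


Formula: PE = Rt * V / 1000 (kW)
Step 1 — PE (W) = 217659.1 * 5.12 = 1114414.592 W
Step 2 — PE (kW) = 1114414.592 / 1000 ≈ 1114.4 kW (5 s.f.)

1114.4 kW


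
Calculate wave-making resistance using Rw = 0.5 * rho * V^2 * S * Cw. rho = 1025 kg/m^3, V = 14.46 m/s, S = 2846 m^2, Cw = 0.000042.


Formula: Rw = 0.5 * rho * V^2 * S * Cw
Step 1 — V^2 = 14.46^2 = 209.0916
Step 2 — 0.5 * rho * V^2 = 0.5 * 1025 * 209.0916 = 107159.445
Step 3 — Rw = 107159.445 * 2846 * 0.000042 ≈ 12809 N (5 s.f.)

12809 N


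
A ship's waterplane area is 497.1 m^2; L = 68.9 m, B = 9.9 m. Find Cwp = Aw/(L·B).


Formula: Cwp = Aw / (L * B)
Step 1 — L * B = 68.9 * 9.9 = 682.11 m^2
Step 2 — Cwp = 497.1 / 682.11 ≈ 0.72877 (5 s.f.)

0.72877


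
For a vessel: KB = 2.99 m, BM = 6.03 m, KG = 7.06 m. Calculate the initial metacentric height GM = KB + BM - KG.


Formula: GM = KB + BM - KG
Step 1 — KM = KB + BM = 2.99 + 6.03 = 9.02 m
Step 2 — GM = KM - KG = 9.02 - 7.06 = 1.96 m

1.96 m


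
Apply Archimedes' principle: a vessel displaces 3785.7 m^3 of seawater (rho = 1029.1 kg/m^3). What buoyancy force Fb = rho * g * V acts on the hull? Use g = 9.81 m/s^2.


Formula: Fb = rho * g * V
Substituting: Fb = 1029.1 * 9.81 * 3785.7
Intermediate: 1029.1 * 9.81 = 10095.471
Result: Fb = 10095.471 * 3785.7 ≈ 38218000 N (5 s.f.)

38218000 N


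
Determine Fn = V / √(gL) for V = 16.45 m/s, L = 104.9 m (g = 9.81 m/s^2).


Formula: Fn = V / sqrt(g * L)
Step 1 — g * L = 9.81 * 104.9 = 1029.069
Step 2 — sqrt(g * L) = sqrt(1029.069) = 32.079105
Step 3 — Fn = 16.45 / 32.079105 ≈ 0.51279 (5 s.f.)

0.51279


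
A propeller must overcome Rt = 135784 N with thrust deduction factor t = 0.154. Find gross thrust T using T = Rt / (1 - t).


Formula: T = Rt / (1 - t)
Step 1 — (1 - t) = 1 - 0.154 = 0.846
Step 2 — T = 135784 / 0.846 ≈ 160500 N (5 s.f.)

160500 N


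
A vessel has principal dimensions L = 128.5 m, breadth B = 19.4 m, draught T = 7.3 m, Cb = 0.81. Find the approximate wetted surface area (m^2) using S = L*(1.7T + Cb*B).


Formula: S = 1.7*L*T + V/T with V = Cb*L*B*T, i.e. S = L * (1.7*T + Cb*B)
Step 1 — 1.7*T = 1.7 * 7.3 = 12.41 m
Step 2 — Cb*B = 0.81 * 19.4 = 15.714 m
Step 3 — 1.7*T + Cb*B = 12.41 + 15.714 = 28.124 m
Step 4 — S = 128.5 * 28.124 ≈ 3613.9 m^2 (5 s.f.)

3613.9 m^2


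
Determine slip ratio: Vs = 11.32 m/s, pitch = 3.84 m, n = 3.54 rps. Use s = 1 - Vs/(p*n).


Formula: s = 1 - Vs / (p * n)
Step 1 — p * n = 3.84 * 3.54 = 13.5936
Step 2 — Vs / (p*n) = 11.32 / 13.5936 = 0.832745 (6 d.p.)
Step 3 — s = 1 - 0.832745 = 0.167255

0.167255


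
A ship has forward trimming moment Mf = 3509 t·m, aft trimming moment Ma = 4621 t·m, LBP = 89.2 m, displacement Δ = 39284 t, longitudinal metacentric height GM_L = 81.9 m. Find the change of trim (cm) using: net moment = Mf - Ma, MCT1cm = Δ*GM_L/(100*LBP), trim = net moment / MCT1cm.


Formula: net trimming moment = Mf - Ma; MCT1cm = Δ*GM_L/(100*LBP); trim = net moment / MCT1cm
Step 1 — net trimming moment = 3509 - 4621 = -1112 t·m
Step 2 — MCT1cm = 39284 * 81.9 / (100 * 89.2) = 360.6905 t·m/cm
Step 3 — trim = -1112 / 360.6905 ≈ -3.0830 cm (5 s.f.)

-3.0830 cm
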